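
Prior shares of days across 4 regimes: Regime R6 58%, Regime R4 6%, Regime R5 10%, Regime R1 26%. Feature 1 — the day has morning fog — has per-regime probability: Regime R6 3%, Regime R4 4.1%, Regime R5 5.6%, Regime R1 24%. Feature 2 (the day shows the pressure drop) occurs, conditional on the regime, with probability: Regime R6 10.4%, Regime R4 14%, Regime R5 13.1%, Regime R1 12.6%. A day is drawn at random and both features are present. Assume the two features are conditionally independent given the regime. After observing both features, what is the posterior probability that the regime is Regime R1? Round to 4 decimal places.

0.7314

Compute prior × likelihood for every hypothesis:
  Regime R6: 0.58 × 0.03 × 0.104 = 0.0018096
  Regime R4: 0.06 × 0.041 × 0.14 = 0.0003444
  Regime R5: 0.1 × 0.056 × 0.131 = 0.0007336
  Regime R1: 0.26 × 0.24 × 0.126 = 0.0078624
Sum = 0.01075.
P(Regime R1 | evidence) = 0.0078624 / 0.01075 ≈ 0.7314.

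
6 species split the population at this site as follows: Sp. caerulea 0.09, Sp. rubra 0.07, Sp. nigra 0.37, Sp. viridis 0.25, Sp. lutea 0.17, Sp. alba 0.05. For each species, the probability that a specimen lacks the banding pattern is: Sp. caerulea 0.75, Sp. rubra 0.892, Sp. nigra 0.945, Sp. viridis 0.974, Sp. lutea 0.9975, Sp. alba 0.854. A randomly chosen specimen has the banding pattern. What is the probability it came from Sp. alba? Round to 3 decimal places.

0.113

Taking complements, P(banded | each) = Sp. caerulea 0.25, Sp. rubra 0.108, Sp. nigra 0.055, Sp. viridis 0.026, Sp. lutea 0.0025, Sp. alba 0.146.
Compute prior × likelihood for every hypothesis:
  Sp. caerulea: 0.09 × 0.25 = 0.0225
  Sp. rubra: 0.07 × 0.108 = 0.00756
  Sp. nigra: 0.37 × 0.055 = 0.02035
  Sp. viridis: 0.25 × 0.026 = 0.0065
  Sp. lutea: 0.17 × 0.0025 = 0.000425
  Sp. alba: 0.05 × 0.146 = 0.0073
Sum = 0.064635.
P(Sp. alba | evidence) = 0.0073 / 0.064635 ≈ 0.113.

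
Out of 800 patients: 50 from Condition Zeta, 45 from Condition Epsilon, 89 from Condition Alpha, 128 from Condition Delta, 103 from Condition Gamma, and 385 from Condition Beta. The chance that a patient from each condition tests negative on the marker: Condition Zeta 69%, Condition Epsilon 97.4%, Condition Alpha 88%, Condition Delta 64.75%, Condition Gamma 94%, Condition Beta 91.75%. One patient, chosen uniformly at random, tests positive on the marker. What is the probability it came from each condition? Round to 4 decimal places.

Condition Zeta 0.1404, Condition Epsilon 0.0106, Condition Alpha 0.0967, Condition Delta 0.4086, Condition Gamma 0.0560, Condition Beta 0.2877

Taking complements, P(marker-positive | each) = Condition Zeta 0.31, Condition Epsilon 0.026, Condition Alpha 0.12, Condition Delta 0.3525, Condition Gamma 0.06, Condition Beta 0.0825.
Unnormalized posteriors (prior × likelihood):
  Condition Zeta: 0.0625 × 0.31 = 0.019375
  Condition Epsilon: 0.05625 × 0.026 = 0.0014625
  Condition Alpha: 0.11125 × 0.12 = 0.01335
  Condition Delta: 0.16 × 0.3525 = 0.0564
  Condition Gamma: 0.12875 × 0.06 = 0.007725
  Condition Beta: 0.48125 × 0.0825 = 0.039703125
Normalizing constant = 0.138015625.
P(Condition Zeta | marker-positive) = 0.019375/0.138015625 ≈ 0.1404
P(Condition Epsilon | marker-positive) = 0.0014625/0.138015625 ≈ 0.0106
P(Condition Alpha | marker-positive) = 0.01335/0.138015625 ≈ 0.0967
P(Condition Delta | marker-positive) = 0.0564/0.138015625 ≈ 0.4086
P(Condition Gamma | marker-positive) = 0.007725/0.138015625 ≈ 0.0560
P(Condition Beta | marker-positive) = 0.039703125/0.138015625 ≈ 0.2877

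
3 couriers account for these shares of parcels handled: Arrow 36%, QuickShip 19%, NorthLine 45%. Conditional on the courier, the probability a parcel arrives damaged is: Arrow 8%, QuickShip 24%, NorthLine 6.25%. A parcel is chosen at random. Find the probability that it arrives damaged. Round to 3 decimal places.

Prior × likelihood for each hypothesis:
  Arrow: 0.36 × 0.08 = 0.0288
  QuickShip: 0.19 × 0.24 = 0.0456
  NorthLine: 0.45 × 0.0625 = 0.028125
P(damaged) = 0.0288 + 0.0456 + 0.028125 = 0.102525 → 0.103.

0.103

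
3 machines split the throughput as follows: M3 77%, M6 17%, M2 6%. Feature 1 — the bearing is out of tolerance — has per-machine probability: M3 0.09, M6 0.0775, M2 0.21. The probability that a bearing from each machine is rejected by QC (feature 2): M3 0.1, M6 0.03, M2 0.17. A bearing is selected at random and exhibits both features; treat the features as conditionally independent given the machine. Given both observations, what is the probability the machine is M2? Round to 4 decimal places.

0.2263

Prior × likelihood for each hypothesis:
  M3: 0.77 × 0.09 × 0.1 = 0.00693
  M6: 0.17 × 0.0775 × 0.03 = 0.00039525
  M2: 0.06 × 0.21 × 0.17 = 0.002142
Total = 0.00946725.
P(M2 | evidence) = 0.002142 / 0.00946725 ≈ 0.2263.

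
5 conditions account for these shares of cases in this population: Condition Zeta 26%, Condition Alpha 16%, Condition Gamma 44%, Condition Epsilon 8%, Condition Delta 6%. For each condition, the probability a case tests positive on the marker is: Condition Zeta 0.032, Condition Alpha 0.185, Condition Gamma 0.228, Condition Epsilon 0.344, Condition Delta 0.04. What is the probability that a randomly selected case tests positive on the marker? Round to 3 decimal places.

0.168

Unnormalized posteriors (prior × likelihood):
  Condition Zeta: 0.26 × 0.032 = 0.00832
  Condition Alpha: 0.16 × 0.185 = 0.0296
  Condition Gamma: 0.44 × 0.228 = 0.10032
  Condition Epsilon: 0.08 × 0.344 = 0.02752
  Condition Delta: 0.06 × 0.04 = 0.0024
P(marker-positive) = 0.00832 + 0.0296 + 0.10032 + 0.02752 + 0.0024 = 0.16816 → 0.168.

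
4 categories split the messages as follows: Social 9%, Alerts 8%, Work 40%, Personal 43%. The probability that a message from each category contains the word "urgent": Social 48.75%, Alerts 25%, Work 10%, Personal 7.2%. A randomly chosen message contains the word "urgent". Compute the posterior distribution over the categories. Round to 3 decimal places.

Social 0.325, Alerts 0.148, Work 0.297, Personal 0.230

Prior × likelihood for each hypothesis:
  Social: 0.09 × 0.4875 = 0.043875
  Alerts: 0.08 × 0.25 = 0.02
  Work: 0.4 × 0.1 = 0.04
  Personal: 0.43 × 0.072 = 0.03096
Sum = 0.134835.
P(Social | urgent-flag) = 0.043875/0.134835 ≈ 0.325
P(Alerts | urgent-flag) = 0.02/0.134835 ≈ 0.148
P(Work | urgent-flag) = 0.04/0.134835 ≈ 0.297
P(Personal | urgent-flag) = 0.03096/0.134835 ≈ 0.230
(Check: 0.325+0.148+0.297+0.230 = 1.000.)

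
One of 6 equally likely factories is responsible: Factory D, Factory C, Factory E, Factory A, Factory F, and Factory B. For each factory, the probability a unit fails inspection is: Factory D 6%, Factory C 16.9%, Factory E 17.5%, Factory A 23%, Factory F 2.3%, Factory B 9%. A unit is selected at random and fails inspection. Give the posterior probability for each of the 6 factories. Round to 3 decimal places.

Factory D 0.080, Factory C 0.226, Factory E 0.234, Factory A 0.308, Factory F 0.031, Factory B 0.120

Since the prior is uniform, the posterior is proportional to the likelihood:
  Factory D: 0.06
  Factory C: 0.169
  Factory E: 0.175
  Factory A: 0.23
  Factory F: 0.023
  Factory B: 0.09
Normalizing constant = 0.747.
P(Factory D | nonconforming) = 0.06/0.747 ≈ 0.080
P(Factory C | nonconforming) = 0.169/0.747 ≈ 0.226
P(Factory E | nonconforming) = 0.175/0.747 ≈ 0.234
P(Factory A | nonconforming) = 0.23/0.747 ≈ 0.308
P(Factory F | nonconforming) = 0.023/0.747 ≈ 0.031
P(Factory B | nonconforming) = 0.09/0.747 ≈ 0.120
(Check: 0.080+0.226+0.234+0.308+0.031+0.120 = 0.999.)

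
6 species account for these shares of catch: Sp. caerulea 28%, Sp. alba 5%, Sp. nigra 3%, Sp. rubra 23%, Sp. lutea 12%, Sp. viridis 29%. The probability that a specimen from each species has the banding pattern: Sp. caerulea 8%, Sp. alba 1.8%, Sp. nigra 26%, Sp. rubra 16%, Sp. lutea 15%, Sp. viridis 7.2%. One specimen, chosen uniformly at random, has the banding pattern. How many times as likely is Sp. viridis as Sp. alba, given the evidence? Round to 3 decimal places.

Compute prior × likelihood for every hypothesis:
  Sp. caerulea: 0.28 × 0.08 = 0.0224
  Sp. alba: 0.05 × 0.018 = 0.0009
  Sp. nigra: 0.03 × 0.26 = 0.0078
  Sp. rubra: 0.23 × 0.16 = 0.0368
  Sp. lutea: 0.12 × 0.15 = 0.018
  Sp. viridis: 0.29 × 0.072 = 0.02088
Total = 0.10678.
The ratio is 0.02088 / 0.0009 (the normalizer cancels) = 23.200.

23.200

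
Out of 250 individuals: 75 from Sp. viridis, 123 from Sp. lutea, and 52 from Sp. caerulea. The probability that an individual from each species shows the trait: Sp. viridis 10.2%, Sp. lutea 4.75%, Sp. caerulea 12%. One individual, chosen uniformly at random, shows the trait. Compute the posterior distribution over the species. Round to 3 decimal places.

By Bayes' rule, posterior ∝ prior × likelihood:
  Sp. viridis: 0.3 × 0.102 = 0.0306
  Sp. lutea: 0.492 × 0.0475 = 0.02337
  Sp. caerulea: 0.208 × 0.12 = 0.02496
Total = 0.07893.
P(Sp. viridis | trait) = 0.0306/0.07893 ≈ 0.388
P(Sp. lutea | trait) = 0.02337/0.07893 ≈ 0.296
P(Sp. caerulea | trait) = 0.02496/0.07893 ≈ 0.316

Sp. viridis 0.388, Sp. lutea 0.296, Sp. caerulea 0.316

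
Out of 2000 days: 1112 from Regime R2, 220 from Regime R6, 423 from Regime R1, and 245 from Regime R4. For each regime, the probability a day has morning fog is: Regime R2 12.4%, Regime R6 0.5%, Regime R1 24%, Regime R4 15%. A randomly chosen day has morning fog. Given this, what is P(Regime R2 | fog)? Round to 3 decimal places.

Unnormalized posteriors (prior × likelihood):
  Regime R2: 0.556 × 0.124 = 0.068944
  Regime R6: 0.11 × 0.005 = 0.00055
  Regime R1: 0.2115 × 0.24 = 0.05076
  Regime R4: 0.1225 × 0.15 = 0.018375
Sum = 0.138629.
P(Regime R2 | evidence) = 0.068944 / 0.138629 ≈ 0.497.

0.497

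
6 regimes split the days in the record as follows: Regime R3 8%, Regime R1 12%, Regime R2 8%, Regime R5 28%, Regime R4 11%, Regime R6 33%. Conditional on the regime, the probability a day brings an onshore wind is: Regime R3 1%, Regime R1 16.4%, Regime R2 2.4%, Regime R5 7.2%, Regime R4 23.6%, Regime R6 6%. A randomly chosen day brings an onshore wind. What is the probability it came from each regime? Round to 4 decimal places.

Prior × likelihood for each hypothesis:
  Regime R3: 0.08 × 0.01 = 0.0008
  Regime R1: 0.12 × 0.164 = 0.01968
  Regime R2: 0.08 × 0.024 = 0.00192
  Regime R5: 0.28 × 0.072 = 0.02016
  Regime R4: 0.11 × 0.236 = 0.02596
  Regime R6: 0.33 × 0.06 = 0.0198
Total = 0.08832.
P(Regime R3 | onshore) = 0.0008/0.08832 ≈ 0.0091
P(Regime R1 | onshore) = 0.01968/0.08832 ≈ 0.2228
P(Regime R2 | onshore) = 0.00192/0.08832 ≈ 0.0217
P(Regime R5 | onshore) = 0.02016/0.08832 ≈ 0.2283
P(Regime R4 | onshore) = 0.02596/0.08832 ≈ 0.2939
P(Regime R6 | onshore) = 0.0198/0.08832 ≈ 0.2242
(Check: 0.0091+0.2228+0.0217+0.2283+0.2939+0.2242 = 1.0000.)

Regime R3 0.0091, Regime R1 0.2228, Regime R2 0.0217, Regime R5 0.2283, Regime R4 0.2939, Regime R6 0.2242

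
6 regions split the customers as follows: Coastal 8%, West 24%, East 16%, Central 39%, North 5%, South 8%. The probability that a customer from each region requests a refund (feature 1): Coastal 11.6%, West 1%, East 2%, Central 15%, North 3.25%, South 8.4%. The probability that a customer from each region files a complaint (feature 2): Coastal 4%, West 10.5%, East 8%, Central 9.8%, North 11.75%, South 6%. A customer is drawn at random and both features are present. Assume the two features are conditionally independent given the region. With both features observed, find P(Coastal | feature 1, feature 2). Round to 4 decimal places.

0.0515

By Bayes' rule, posterior ∝ prior × likelihood:
  Coastal: 0.08 × 0.116 × 0.04 = 0.0003712
  West: 0.24 × 0.01 × 0.105 = 0.000252
  East: 0.16 × 0.02 × 0.08 = 0.000256
  Central: 0.39 × 0.15 × 0.098 = 0.005733
  North: 0.05 × 0.0325 × 0.1175 = 0.0001909375
  South: 0.08 × 0.084 × 0.06 = 0.0004032
Normalizing constant = 0.0072063375.
P(Coastal | evidence) = 0.0003712 / 0.0072063375 ≈ 0.0515.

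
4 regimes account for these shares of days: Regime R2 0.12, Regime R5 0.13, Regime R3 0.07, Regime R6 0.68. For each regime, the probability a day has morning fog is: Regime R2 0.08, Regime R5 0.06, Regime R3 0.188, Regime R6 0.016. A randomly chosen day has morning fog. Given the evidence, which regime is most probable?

Regime R3

Unnormalized posteriors (prior × likelihood):
  Regime R2: 0.12 × 0.08 = 0.0096
  Regime R5: 0.13 × 0.06 = 0.0078
  Regime R3: 0.07 × 0.188 = 0.01316
  Regime R6: 0.68 × 0.016 = 0.01088
Total = 0.04144.
Largest term belongs to Regime R3, so Regime R3 is most probable.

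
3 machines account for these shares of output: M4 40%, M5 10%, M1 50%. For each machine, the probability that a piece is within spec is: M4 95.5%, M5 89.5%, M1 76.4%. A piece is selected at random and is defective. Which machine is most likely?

M1

Taking complements, P(defective | each) = M4 0.045, M5 0.105, M1 0.236.
Prior × likelihood for each hypothesis:
  M4: 0.4 × 0.045 = 0.018
  M5: 0.1 × 0.105 = 0.0105
  M1: 0.5 × 0.236 = 0.118
Normalizing constant = 0.1465.
Largest term belongs to M1, so M1 is most probable.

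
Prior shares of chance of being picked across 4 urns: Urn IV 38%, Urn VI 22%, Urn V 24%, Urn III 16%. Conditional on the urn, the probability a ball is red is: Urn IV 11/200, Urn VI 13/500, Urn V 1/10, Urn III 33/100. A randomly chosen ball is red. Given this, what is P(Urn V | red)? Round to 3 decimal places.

0.232

Unnormalized posteriors (prior × likelihood):
  Urn IV: 0.38 × 0.055 = 0.0209
  Urn VI: 0.22 × 0.026 = 0.00572
  Urn V: 0.24 × 0.1 = 0.024
  Urn III: 0.16 × 0.33 = 0.0528
Sum = 0.10342.
P(Urn V | evidence) = 0.024 / 0.10342 ≈ 0.232.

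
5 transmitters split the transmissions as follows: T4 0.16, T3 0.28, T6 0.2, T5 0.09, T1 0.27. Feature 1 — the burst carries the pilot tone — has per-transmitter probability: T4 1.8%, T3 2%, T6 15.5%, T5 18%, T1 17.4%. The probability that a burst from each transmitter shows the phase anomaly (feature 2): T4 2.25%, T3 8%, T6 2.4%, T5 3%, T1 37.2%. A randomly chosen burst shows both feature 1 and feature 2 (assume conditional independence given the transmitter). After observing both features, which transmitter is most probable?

T1

Unnormalized posteriors (prior × likelihood):
  T4: 0.16 × 0.018 × 0.0225 = 0.0000648
  T3: 0.28 × 0.02 × 0.08 = 0.000448
  T6: 0.2 × 0.155 × 0.024 = 0.000744
  T5: 0.09 × 0.18 × 0.03 = 0.000486
  T1: 0.27 × 0.174 × 0.372 = 0.01747656
Total = 0.01921936.
Largest term belongs to T1, so T1 is most probable.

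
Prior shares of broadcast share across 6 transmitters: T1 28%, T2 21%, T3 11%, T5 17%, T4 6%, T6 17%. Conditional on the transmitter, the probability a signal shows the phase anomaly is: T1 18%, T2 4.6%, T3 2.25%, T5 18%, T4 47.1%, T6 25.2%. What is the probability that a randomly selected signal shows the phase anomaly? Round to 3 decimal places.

0.164

Prior × likelihood for each hypothesis:
  T1: 0.28 × 0.18 = 0.0504
  T2: 0.21 × 0.046 = 0.00966
  T3: 0.11 × 0.0225 = 0.002475
  T5: 0.17 × 0.18 = 0.0306
  T4: 0.06 × 0.471 = 0.02826
  T6: 0.17 × 0.252 = 0.04284
P(anomaly) = 0.0504 + 0.00966 + 0.002475 + 0.0306 + 0.02826 + 0.04284 = 0.164235 → 0.164.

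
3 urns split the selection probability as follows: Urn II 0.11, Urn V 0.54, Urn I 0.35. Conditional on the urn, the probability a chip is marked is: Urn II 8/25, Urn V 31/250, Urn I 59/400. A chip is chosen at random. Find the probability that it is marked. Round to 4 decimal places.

0.1538

Compute prior × likelihood for every hypothesis:
  Urn II: 0.11 × 0.32 = 0.0352
  Urn V: 0.54 × 0.124 = 0.06696
  Urn I: 0.35 × 0.1475 = 0.051625
P(marked) = 0.0352 + 0.06696 + 0.051625 = 0.153785 → 0.1538.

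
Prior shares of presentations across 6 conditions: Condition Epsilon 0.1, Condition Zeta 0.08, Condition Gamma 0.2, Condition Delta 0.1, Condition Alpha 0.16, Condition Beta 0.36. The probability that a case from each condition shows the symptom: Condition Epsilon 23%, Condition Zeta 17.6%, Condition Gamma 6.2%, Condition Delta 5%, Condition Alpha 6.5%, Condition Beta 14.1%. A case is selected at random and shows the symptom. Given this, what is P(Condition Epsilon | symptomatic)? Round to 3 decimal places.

0.199

By Bayes' rule, posterior ∝ prior × likelihood:
  Condition Epsilon: 0.1 × 0.23 = 0.023
  Condition Zeta: 0.08 × 0.176 = 0.01408
  Condition Gamma: 0.2 × 0.062 = 0.0124
  Condition Delta: 0.1 × 0.05 = 0.005
  Condition Alpha: 0.16 × 0.065 = 0.0104
  Condition Beta: 0.36 × 0.141 = 0.05076
Sum = 0.11564.
P(Condition Epsilon | evidence) = 0.023 / 0.11564 ≈ 0.199.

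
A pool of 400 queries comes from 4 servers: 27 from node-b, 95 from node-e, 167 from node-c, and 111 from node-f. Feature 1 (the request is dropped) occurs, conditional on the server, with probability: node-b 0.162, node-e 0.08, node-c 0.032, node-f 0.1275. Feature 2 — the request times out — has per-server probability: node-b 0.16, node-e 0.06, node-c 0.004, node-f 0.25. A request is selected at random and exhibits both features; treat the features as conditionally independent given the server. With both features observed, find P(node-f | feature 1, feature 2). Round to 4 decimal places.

0.7503

Prior × likelihood for each hypothesis:
  node-b: 0.0675 × 0.162 × 0.16 = 0.0017496
  node-e: 0.2375 × 0.08 × 0.06 = 0.00114
  node-c: 0.4175 × 0.032 × 0.004 = 0.00005344
  node-f: 0.2775 × 0.1275 × 0.25 = 0.0088453125
Normalizing constant = 0.0117883525.
P(node-f | evidence) = 0.0088453125 / 0.0117883525 ≈ 0.7503.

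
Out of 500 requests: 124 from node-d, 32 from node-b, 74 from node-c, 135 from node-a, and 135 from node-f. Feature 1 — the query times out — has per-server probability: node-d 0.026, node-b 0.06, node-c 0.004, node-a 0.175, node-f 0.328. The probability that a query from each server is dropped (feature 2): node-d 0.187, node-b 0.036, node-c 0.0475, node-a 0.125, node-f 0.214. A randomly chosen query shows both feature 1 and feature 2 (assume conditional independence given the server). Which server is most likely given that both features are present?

Unnormalized posteriors (prior × likelihood):
  node-d: 0.248 × 0.026 × 0.187 = 0.001205776
  node-b: 0.064 × 0.06 × 0.036 = 0.00013824
  node-c: 0.148 × 0.004 × 0.0475 = 0.00002812
  node-a: 0.27 × 0.175 × 0.125 = 0.00590625
  node-f: 0.27 × 0.328 × 0.214 = 0.01895184
Sum = 0.026230226.
Largest term belongs to node-f, so node-f is most probable.

node-f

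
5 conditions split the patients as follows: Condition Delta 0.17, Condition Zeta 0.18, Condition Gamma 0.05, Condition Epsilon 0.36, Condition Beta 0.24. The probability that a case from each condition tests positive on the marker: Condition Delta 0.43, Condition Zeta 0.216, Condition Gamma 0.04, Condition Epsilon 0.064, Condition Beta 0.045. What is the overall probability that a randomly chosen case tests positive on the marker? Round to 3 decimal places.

Compute prior × likelihood for every hypothesis:
  Condition Delta: 0.17 × 0.43 = 0.0731
  Condition Zeta: 0.18 × 0.216 = 0.03888
  Condition Gamma: 0.05 × 0.04 = 0.002
  Condition Epsilon: 0.36 × 0.064 = 0.02304
  Condition Beta: 0.24 × 0.045 = 0.0108
P(marker-positive) = 0.0731 + 0.03888 + 0.002 + 0.02304 + 0.0108 = 0.14782 → 0.148.

0.148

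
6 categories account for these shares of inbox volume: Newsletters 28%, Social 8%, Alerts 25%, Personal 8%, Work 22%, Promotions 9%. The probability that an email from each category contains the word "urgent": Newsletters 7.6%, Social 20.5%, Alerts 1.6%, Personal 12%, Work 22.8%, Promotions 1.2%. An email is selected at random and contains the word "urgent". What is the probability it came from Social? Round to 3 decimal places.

0.160

By Bayes' rule, posterior ∝ prior × likelihood:
  Newsletters: 0.28 × 0.076 = 0.02128
  Social: 0.08 × 0.205 = 0.0164
  Alerts: 0.25 × 0.016 = 0.004
  Personal: 0.08 × 0.12 = 0.0096
  Work: 0.22 × 0.228 = 0.05016
  Promotions: 0.09 × 0.012 = 0.00108
Total = 0.10252.
P(Social | evidence) = 0.0164 / 0.10252 ≈ 0.160.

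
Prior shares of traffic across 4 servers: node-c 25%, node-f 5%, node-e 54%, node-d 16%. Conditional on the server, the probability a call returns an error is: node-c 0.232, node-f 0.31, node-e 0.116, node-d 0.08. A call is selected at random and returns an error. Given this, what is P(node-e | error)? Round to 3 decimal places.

0.421

Compute prior × likelihood for every hypothesis:
  node-c: 0.25 × 0.232 = 0.058
  node-f: 0.05 × 0.31 = 0.0155
  node-e: 0.54 × 0.116 = 0.06264
  node-d: 0.16 × 0.08 = 0.0128
Sum = 0.14894.
P(node-e | evidence) = 0.06264 / 0.14894 ≈ 0.421.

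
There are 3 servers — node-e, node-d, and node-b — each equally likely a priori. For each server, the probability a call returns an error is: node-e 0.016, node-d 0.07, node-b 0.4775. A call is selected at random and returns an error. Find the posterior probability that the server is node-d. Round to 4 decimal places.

0.1242

With a uniform prior (1/3 each), posterior ∝ likelihood:
  node-e: 0.016
  node-d: 0.07
  node-b: 0.4775
Sum = 0.5635.
P(node-d | evidence) = 0.07 / 0.5635 ≈ 0.1242.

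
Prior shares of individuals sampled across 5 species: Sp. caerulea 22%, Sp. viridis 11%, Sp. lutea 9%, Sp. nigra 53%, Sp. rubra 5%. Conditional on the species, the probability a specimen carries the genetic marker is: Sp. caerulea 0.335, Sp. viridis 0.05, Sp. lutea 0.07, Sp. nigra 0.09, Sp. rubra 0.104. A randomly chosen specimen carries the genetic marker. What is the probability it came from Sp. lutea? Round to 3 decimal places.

Prior × likelihood for each hypothesis:
  Sp. caerulea: 0.22 × 0.335 = 0.0737
  Sp. viridis: 0.11 × 0.05 = 0.0055
  Sp. lutea: 0.09 × 0.07 = 0.0063
  Sp. nigra: 0.53 × 0.09 = 0.0477
  Sp. rubra: 0.05 × 0.104 = 0.0052
Sum = 0.1384.
P(Sp. lutea | evidence) = 0.0063 / 0.1384 ≈ 0.046.

0.046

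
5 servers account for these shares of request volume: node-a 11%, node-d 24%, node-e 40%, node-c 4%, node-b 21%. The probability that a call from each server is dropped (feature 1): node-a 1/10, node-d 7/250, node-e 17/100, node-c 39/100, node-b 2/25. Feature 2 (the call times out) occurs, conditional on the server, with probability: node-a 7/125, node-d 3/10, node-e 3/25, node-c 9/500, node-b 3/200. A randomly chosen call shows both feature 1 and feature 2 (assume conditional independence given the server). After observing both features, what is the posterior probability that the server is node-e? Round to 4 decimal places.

By Bayes' rule, posterior ∝ prior × likelihood:
  node-a: 0.11 × 0.1 × 0.056 = 0.000616
  node-d: 0.24 × 0.028 × 0.3 = 0.002016
  node-e: 0.4 × 0.17 × 0.12 = 0.00816
  node-c: 0.04 × 0.39 × 0.018 = 0.0002808
  node-b: 0.21 × 0.08 × 0.015 = 0.000252
Total = 0.0113248.
P(node-e | evidence) = 0.00816 / 0.0113248 ≈ 0.7205.

0.7205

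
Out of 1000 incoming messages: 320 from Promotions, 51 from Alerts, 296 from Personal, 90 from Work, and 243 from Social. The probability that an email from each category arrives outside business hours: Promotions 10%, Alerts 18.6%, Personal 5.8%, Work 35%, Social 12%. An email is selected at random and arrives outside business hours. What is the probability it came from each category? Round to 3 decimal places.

Promotions 0.268, Alerts 0.080, Personal 0.144, Work 0.264, Social 0.244

By Bayes' rule, posterior ∝ prior × likelihood:
  Promotions: 0.32 × 0.1 = 0.032
  Alerts: 0.051 × 0.186 = 0.009486
  Personal: 0.296 × 0.058 = 0.017168
  Work: 0.09 × 0.35 = 0.0315
  Social: 0.243 × 0.12 = 0.02916
Sum = 0.119314.
P(Promotions | off-hours) = 0.032/0.119314 ≈ 0.268
P(Alerts | off-hours) = 0.009486/0.119314 ≈ 0.080
P(Personal | off-hours) = 0.017168/0.119314 ≈ 0.144
P(Work | off-hours) = 0.0315/0.119314 ≈ 0.264
P(Social | off-hours) = 0.02916/0.119314 ≈ 0.244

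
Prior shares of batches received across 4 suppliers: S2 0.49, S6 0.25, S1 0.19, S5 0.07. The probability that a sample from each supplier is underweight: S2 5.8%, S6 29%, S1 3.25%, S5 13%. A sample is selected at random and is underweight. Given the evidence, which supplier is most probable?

S6

Unnormalized posteriors (prior × likelihood):
  S2: 0.49 × 0.058 = 0.02842
  S6: 0.25 × 0.29 = 0.0725
  S1: 0.19 × 0.0325 = 0.006175
  S5: 0.07 × 0.13 = 0.0091
Normalizing constant = 0.116195.
Largest term belongs to S6, so S6 is most probable.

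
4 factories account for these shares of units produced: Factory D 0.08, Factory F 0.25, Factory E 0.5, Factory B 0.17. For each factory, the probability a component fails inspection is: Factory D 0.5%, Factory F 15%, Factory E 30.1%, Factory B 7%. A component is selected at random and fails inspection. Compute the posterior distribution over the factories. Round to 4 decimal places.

Unnormalized posteriors (prior × likelihood):
  Factory D: 0.08 × 0.005 = 0.0004
  Factory F: 0.25 × 0.15 = 0.0375
  Factory E: 0.5 × 0.301 = 0.1505
  Factory B: 0.17 × 0.07 = 0.0119
Sum = 0.2003.
P(Factory D | nonconforming) = 0.0004/0.2003 ≈ 0.0020
P(Factory F | nonconforming) = 0.0375/0.2003 ≈ 0.1872
P(Factory E | nonconforming) = 0.1505/0.2003 ≈ 0.7514
P(Factory B | nonconforming) = 0.0119/0.2003 ≈ 0.0594

Factory D 0.0020, Factory F 0.1872, Factory E 0.7514, Factory B 0.0594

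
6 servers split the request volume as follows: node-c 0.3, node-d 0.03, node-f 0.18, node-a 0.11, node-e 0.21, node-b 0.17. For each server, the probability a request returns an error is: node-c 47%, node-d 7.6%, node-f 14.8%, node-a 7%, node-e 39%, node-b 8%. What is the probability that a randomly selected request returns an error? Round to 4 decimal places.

By Bayes' rule, posterior ∝ prior × likelihood:
  node-c: 0.3 × 0.47 = 0.141
  node-d: 0.03 × 0.076 = 0.00228
  node-f: 0.18 × 0.148 = 0.02664
  node-a: 0.11 × 0.07 = 0.0077
  node-e: 0.21 × 0.39 = 0.0819
  node-b: 0.17 × 0.08 = 0.0136
P(error) = 0.141 + 0.00228 + 0.02664 + 0.0077 + 0.0819 + 0.0136 = 0.27312 → 0.2731.

0.2731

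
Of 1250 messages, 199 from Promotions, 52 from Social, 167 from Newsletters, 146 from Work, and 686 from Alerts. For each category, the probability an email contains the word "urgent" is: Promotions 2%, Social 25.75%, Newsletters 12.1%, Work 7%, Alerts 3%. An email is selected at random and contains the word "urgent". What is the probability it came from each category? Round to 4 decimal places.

By Bayes' rule, posterior ∝ prior × likelihood:
  Promotions: 0.1592 × 0.02 = 0.003184
  Social: 0.0416 × 0.2575 = 0.010712
  Newsletters: 0.1336 × 0.121 = 0.0161656
  Work: 0.1168 × 0.07 = 0.008176
  Alerts: 0.5488 × 0.03 = 0.016464
Total = 0.0547016.
P(Promotions | urgent-flag) = 0.003184/0.0547016 ≈ 0.0582
P(Social | urgent-flag) = 0.010712/0.0547016 ≈ 0.1958
P(Newsletters | urgent-flag) = 0.0161656/0.0547016 ≈ 0.2955
P(Work | urgent-flag) = 0.008176/0.0547016 ≈ 0.1495
P(Alerts | urgent-flag) = 0.016464/0.0547016 ≈ 0.3010

Promotions 0.0582, Social 0.1958, Newsletters 0.2955, Work 0.1495, Alerts 0.3010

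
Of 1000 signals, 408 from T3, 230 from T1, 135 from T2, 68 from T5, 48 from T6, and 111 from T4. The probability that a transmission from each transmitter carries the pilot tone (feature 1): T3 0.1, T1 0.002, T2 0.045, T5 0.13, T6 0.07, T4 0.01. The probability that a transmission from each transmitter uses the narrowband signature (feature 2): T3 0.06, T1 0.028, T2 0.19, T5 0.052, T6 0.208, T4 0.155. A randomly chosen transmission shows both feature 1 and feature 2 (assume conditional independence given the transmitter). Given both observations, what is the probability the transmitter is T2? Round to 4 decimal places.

By Bayes' rule, posterior ∝ prior × likelihood:
  T3: 0.408 × 0.1 × 0.06 = 0.002448
  T1: 0.23 × 0.002 × 0.028 = 0.00001288
  T2: 0.135 × 0.045 × 0.19 = 0.00115425
  T5: 0.068 × 0.13 × 0.052 = 0.00045968
  T6: 0.048 × 0.07 × 0.208 = 0.00069888
  T4: 0.111 × 0.01 × 0.155 = 0.00017205
Normalizing constant = 0.00494574.
P(T2 | evidence) = 0.00115425 / 0.00494574 ≈ 0.2334.

0.2334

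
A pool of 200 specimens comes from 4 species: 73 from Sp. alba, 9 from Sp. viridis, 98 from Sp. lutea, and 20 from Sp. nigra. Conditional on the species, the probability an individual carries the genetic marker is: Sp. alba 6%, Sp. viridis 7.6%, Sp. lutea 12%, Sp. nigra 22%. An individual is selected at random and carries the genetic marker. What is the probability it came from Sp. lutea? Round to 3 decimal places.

0.554

Unnormalized posteriors (prior × likelihood):
  Sp. alba: 0.365 × 0.06 = 0.0219
  Sp. viridis: 0.045 × 0.076 = 0.00342
  Sp. lutea: 0.49 × 0.12 = 0.0588
  Sp. nigra: 0.1 × 0.22 = 0.022
Normalizing constant = 0.10612.
P(Sp. lutea | evidence) = 0.0588 / 0.10612 ≈ 0.554.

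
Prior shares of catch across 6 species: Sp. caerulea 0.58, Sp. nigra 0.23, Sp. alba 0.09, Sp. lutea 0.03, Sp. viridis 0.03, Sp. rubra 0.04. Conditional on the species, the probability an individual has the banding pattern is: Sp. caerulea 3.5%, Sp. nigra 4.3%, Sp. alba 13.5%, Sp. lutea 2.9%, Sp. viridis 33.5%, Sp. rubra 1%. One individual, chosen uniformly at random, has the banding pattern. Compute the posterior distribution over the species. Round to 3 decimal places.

Sp. caerulea 0.378, Sp. nigra 0.184, Sp. alba 0.226, Sp. lutea 0.016, Sp. viridis 0.187, Sp. rubra 0.007

Unnormalized posteriors (prior × likelihood):
  Sp. caerulea: 0.58 × 0.035 = 0.0203
  Sp. nigra: 0.23 × 0.043 = 0.00989
  Sp. alba: 0.09 × 0.135 = 0.01215
  Sp. lutea: 0.03 × 0.029 = 0.00087
  Sp. viridis: 0.03 × 0.335 = 0.01005
  Sp. rubra: 0.04 × 0.01 = 0.0004
Total = 0.05366.
P(Sp. caerulea | banded) = 0.0203/0.05366 ≈ 0.378
P(Sp. nigra | banded) = 0.00989/0.05366 ≈ 0.184
P(Sp. alba | banded) = 0.01215/0.05366 ≈ 0.226
P(Sp. lutea | banded) = 0.00087/0.05366 ≈ 0.016
P(Sp. viridis | banded) = 0.01005/0.05366 ≈ 0.187
P(Sp. rubra | banded) = 0.0004/0.05366 ≈ 0.007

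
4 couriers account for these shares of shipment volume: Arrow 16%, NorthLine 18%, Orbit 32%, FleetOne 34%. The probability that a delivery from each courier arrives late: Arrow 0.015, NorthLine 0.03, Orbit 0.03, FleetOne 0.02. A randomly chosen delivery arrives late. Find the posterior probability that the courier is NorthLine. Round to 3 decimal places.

Unnormalized posteriors (prior × likelihood):
  Arrow: 0.16 × 0.015 = 0.0024
  NorthLine: 0.18 × 0.03 = 0.0054
  Orbit: 0.32 × 0.03 = 0.0096
  FleetOne: 0.34 × 0.02 = 0.0068
Total = 0.0242.
P(NorthLine | evidence) = 0.0054 / 0.0242 ≈ 0.223.

0.223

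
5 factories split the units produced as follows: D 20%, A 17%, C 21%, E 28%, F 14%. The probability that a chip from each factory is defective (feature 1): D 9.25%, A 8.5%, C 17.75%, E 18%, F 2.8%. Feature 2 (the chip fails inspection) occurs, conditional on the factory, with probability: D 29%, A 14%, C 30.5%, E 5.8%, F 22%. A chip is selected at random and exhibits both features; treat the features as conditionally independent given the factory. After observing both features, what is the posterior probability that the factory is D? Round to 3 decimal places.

0.238

By Bayes' rule, posterior ∝ prior × likelihood:
  D: 0.2 × 0.0925 × 0.29 = 0.005365
  A: 0.17 × 0.085 × 0.14 = 0.002023
  C: 0.21 × 0.1775 × 0.305 = 0.011368875
  E: 0.28 × 0.18 × 0.058 = 0.0029232
  F: 0.14 × 0.028 × 0.22 = 0.0008624
Total = 0.022542475.
P(D | evidence) = 0.005365 / 0.022542475 ≈ 0.238.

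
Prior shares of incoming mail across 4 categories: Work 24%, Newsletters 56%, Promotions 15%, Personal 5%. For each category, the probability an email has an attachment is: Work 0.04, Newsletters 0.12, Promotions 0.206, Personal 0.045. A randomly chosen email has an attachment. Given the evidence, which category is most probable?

Newsletters

Prior × likelihood for each hypothesis:
  Work: 0.24 × 0.04 = 0.0096
  Newsletters: 0.56 × 0.12 = 0.0672
  Promotions: 0.15 × 0.206 = 0.0309
  Personal: 0.05 × 0.045 = 0.00225
Normalizing constant = 0.10995.
Largest term belongs to Newsletters, so Newsletters is most probable.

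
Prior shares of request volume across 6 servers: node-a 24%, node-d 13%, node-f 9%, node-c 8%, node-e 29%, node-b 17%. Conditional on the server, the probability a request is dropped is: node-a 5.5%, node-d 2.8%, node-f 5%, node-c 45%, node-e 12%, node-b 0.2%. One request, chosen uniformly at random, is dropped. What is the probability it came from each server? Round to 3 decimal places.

Unnormalized posteriors (prior × likelihood):
  node-a: 0.24 × 0.055 = 0.0132
  node-d: 0.13 × 0.028 = 0.00364
  node-f: 0.09 × 0.05 = 0.0045
  node-c: 0.08 × 0.45 = 0.036
  node-e: 0.29 × 0.12 = 0.0348
  node-b: 0.17 × 0.002 = 0.00034
Total = 0.09248.
P(node-a | dropped) = 0.0132/0.09248 ≈ 0.143
P(node-d | dropped) = 0.00364/0.09248 ≈ 0.039
P(node-f | dropped) = 0.0045/0.09248 ≈ 0.049
P(node-c | dropped) = 0.036/0.09248 ≈ 0.389
P(node-e | dropped) = 0.0348/0.09248 ≈ 0.376
P(node-b | dropped) = 0.00034/0.09248 ≈ 0.004
(Check: 0.143+0.039+0.049+0.389+0.376+0.004 = 1.000.)

node-a 0.143, node-d 0.039, node-f 0.049, node-c 0.389, node-e 0.376, node-b 0.004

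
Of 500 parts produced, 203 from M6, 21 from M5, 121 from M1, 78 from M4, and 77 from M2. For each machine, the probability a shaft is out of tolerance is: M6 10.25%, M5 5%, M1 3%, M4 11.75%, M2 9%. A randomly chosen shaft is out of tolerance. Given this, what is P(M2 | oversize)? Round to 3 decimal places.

By Bayes' rule, posterior ∝ prior × likelihood:
  M6: 0.406 × 0.1025 = 0.041615
  M5: 0.042 × 0.05 = 0.0021
  M1: 0.242 × 0.03 = 0.00726
  M4: 0.156 × 0.1175 = 0.01833
  M2: 0.154 × 0.09 = 0.01386
Normalizing constant = 0.083165.
P(M2 | evidence) = 0.01386 / 0.083165 ≈ 0.167.

0.167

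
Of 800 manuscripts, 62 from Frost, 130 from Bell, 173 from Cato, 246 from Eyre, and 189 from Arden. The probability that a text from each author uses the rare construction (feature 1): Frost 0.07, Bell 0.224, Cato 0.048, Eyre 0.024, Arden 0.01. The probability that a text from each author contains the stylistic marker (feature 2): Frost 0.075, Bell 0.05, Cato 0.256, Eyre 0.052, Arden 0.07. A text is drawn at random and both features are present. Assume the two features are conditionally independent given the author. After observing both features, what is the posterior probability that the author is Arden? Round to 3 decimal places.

Prior × likelihood for each hypothesis:
  Frost: 0.0775 × 0.07 × 0.075 = 0.000406875
  Bell: 0.1625 × 0.224 × 0.05 = 0.00182
  Cato: 0.21625 × 0.048 × 0.256 = 0.00265728
  Eyre: 0.3075 × 0.024 × 0.052 = 0.00038376
  Arden: 0.23625 × 0.01 × 0.07 = 0.000165375
Sum = 0.00543329.
P(Arden | evidence) = 0.000165375 / 0.00543329 ≈ 0.030.

0.030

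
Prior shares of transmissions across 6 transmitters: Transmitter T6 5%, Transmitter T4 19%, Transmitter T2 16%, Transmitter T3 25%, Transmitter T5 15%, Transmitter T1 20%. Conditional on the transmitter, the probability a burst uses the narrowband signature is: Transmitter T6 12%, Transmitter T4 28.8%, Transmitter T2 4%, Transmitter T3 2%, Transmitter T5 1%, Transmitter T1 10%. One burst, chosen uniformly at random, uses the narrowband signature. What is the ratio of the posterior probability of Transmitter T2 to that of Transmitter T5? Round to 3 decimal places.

By Bayes' rule, posterior ∝ prior × likelihood:
  Transmitter T6: 0.05 × 0.12 = 0.006
  Transmitter T4: 0.19 × 0.288 = 0.05472
  Transmitter T2: 0.16 × 0.04 = 0.0064
  Transmitter T3: 0.25 × 0.02 = 0.005
  Transmitter T5: 0.15 × 0.01 = 0.0015
  Transmitter T1: 0.2 × 0.1 = 0.02
Sum = 0.09362.
The ratio is 0.0064 / 0.0015 (the normalizer cancels) = 4.267.

4.267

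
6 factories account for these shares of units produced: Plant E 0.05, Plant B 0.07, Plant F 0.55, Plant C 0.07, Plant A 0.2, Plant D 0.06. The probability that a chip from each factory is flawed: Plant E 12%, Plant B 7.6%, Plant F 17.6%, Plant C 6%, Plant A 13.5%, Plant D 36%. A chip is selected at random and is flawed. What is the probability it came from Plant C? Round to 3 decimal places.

0.026

Prior × likelihood for each hypothesis:
  Plant E: 0.05 × 0.12 = 0.006
  Plant B: 0.07 × 0.076 = 0.00532
  Plant F: 0.55 × 0.176 = 0.0968
  Plant C: 0.07 × 0.06 = 0.0042
  Plant A: 0.2 × 0.135 = 0.027
  Plant D: 0.06 × 0.36 = 0.0216
Sum = 0.16092.
P(Plant C | evidence) = 0.0042 / 0.16092 ≈ 0.026.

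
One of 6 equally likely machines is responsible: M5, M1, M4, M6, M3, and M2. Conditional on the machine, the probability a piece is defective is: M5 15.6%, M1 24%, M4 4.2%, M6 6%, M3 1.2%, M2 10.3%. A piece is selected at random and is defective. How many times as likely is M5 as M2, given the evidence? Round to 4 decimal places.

With a uniform prior (1/6 each), posterior ∝ likelihood:
  M5: 0.156
  M1: 0.24
  M4: 0.042
  M6: 0.06
  M3: 0.012
  M2: 0.103
Normalizing constant = 0.613.
The ratio is 0.156 / 0.103 (the normalizer cancels) = 1.5146.

1.5146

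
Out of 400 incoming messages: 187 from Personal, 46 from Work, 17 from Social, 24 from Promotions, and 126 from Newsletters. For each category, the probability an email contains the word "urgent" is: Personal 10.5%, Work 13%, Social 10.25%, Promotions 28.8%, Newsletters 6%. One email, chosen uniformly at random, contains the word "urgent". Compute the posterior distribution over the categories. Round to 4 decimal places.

Personal 0.4694, Work 0.1430, Social 0.0417, Promotions 0.1652, Newsletters 0.1807

Prior × likelihood for each hypothesis:
  Personal: 0.4675 × 0.105 = 0.0490875
  Work: 0.115 × 0.13 = 0.01495
  Social: 0.0425 × 0.1025 = 0.00435625
  Promotions: 0.06 × 0.288 = 0.01728
  Newsletters: 0.315 × 0.06 = 0.0189
Sum = 0.10457375.
P(Personal | urgent-flag) = 0.0490875/0.10457375 ≈ 0.4694
P(Work | urgent-flag) = 0.01495/0.10457375 ≈ 0.1430
P(Social | urgent-flag) = 0.00435625/0.10457375 ≈ 0.0417
P(Promotions | urgent-flag) = 0.01728/0.10457375 ≈ 0.1652
P(Newsletters | urgent-flag) = 0.0189/0.10457375 ≈ 0.1807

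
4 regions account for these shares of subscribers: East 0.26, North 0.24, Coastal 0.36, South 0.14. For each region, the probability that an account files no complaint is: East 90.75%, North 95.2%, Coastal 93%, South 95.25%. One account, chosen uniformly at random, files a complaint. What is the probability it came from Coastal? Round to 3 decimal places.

Taking complements, P(complaint | each) = East 0.0925, North 0.048, Coastal 0.07, South 0.0475.
By Bayes' rule, posterior ∝ prior × likelihood:
  East: 0.26 × 0.0925 = 0.02405
  North: 0.24 × 0.048 = 0.01152
  Coastal: 0.36 × 0.07 = 0.0252
  South: 0.14 × 0.0475 = 0.00665
Total = 0.06742.
P(Coastal | evidence) = 0.0252 / 0.06742 ≈ 0.374.

0.374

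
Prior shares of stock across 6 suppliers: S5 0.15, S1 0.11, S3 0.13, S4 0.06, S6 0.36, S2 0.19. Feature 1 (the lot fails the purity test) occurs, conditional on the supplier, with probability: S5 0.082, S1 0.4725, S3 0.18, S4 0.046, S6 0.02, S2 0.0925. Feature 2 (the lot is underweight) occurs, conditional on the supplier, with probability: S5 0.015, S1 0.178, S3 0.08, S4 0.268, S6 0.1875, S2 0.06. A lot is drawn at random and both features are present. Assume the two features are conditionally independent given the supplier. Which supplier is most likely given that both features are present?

By Bayes' rule, posterior ∝ prior × likelihood:
  S5: 0.15 × 0.082 × 0.015 = 0.0001845
  S1: 0.11 × 0.4725 × 0.178 = 0.00925155
  S3: 0.13 × 0.18 × 0.08 = 0.001872
  S4: 0.06 × 0.046 × 0.268 = 0.00073968
  S6: 0.36 × 0.02 × 0.1875 = 0.00135
  S2: 0.19 × 0.0925 × 0.06 = 0.0010545
Normalizing constant = 0.01445223.
Largest term belongs to S1, so S1 is most probable.

S1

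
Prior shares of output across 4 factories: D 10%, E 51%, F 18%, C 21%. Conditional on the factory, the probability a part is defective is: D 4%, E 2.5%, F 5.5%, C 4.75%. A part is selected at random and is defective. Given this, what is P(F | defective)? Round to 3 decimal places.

0.270

Compute prior × likelihood for every hypothesis:
  D: 0.1 × 0.04 = 0.004
  E: 0.51 × 0.025 = 0.01275
  F: 0.18 × 0.055 = 0.0099
  C: 0.21 × 0.0475 = 0.009975
Total = 0.036625.
P(F | evidence) = 0.0099 / 0.036625 ≈ 0.270.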